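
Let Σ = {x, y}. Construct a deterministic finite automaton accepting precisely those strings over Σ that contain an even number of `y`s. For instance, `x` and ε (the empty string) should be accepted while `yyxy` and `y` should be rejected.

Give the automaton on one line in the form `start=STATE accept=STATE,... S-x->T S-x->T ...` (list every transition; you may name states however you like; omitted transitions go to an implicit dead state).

start=S0 accept=S0 S0-x->S0 S0-y->S1 S1-x->S1 S1-y->S0

Keep the running count of `y`s modulo 2: each `y` advances along the cycle S0 → S1 → S0 while other symbols loop. Accept at S0.
2 states suffice.
        x   y  
>* S0   S0  S1 
   S1   S1  S0 
(> = start, * = accepting)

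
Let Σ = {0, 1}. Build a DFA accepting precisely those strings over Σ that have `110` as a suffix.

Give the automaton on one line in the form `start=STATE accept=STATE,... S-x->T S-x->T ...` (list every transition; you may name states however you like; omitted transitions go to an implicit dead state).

start=S0 accept=S3 S0-0->S0 S0-1->S1 S1-0->S0 S1-1->S2 S2-0->S3 S2-1->S2 S3-0->S0 S3-1->S1

Let each state record the length of the longest suffix of the input read so far that is also a prefix of `110`. S1 means the last symbol is `1`; S2 means the last 2 symbols are `11`; S3 means the last 3 symbols are `110`. Accept only at S3, where the string currently ends in `110`.
4 states suffice.
        0   1  
>  S0   S0  S1 
   S1   S0  S2 
   S2   S3  S2 
 * S3   S0  S1 
(> = start, * = accepting)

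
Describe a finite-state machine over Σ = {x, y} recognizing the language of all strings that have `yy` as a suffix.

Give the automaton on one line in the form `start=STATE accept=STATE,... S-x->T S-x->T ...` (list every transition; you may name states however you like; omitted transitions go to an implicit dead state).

start=q0 accept=q2 q0-x->q0 q0-y->q1 q1-x->q0 q1-y->q2 q2-x->q0 q2-y->q2

Let each state record the length of the longest suffix of the input read so far that is also a prefix of `yy`. q1 means the last symbol is `y`; q2 means the last 2 symbols are `yy`. Accept only at q2, where the string currently ends in `yy`.
With 3 states:
        x   y  
>  q0   q0  q1 
   q1   q0  q2 
 * q2   q0  q2 
(> = start, * = accepting)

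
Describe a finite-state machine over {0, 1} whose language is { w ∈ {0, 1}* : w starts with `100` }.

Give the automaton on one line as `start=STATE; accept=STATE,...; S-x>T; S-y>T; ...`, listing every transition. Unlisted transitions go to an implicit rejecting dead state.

Check the first 3 symbols one by one: q0 through q2 record how many have matched `100` so far; any wrong symbol goes to the dead state q4. After all 3 match we enter the accepting sink q3.
With 5 states:
        0   1  
>  q0   q4  q1 
   q1   q2  q4 
   q2   q3  q4 
 * q3   q3  q3 
   q4   q4  q4 
(> = start, * = accepting)

start=q0; accept=q3; q0-0>q4; q0-1>q1; q1-0>q2; q1-1>q4; q2-0>q3; q2-1>q4; q3-0>q3; q3-1>q3; q4-0>q4; q4-1>q4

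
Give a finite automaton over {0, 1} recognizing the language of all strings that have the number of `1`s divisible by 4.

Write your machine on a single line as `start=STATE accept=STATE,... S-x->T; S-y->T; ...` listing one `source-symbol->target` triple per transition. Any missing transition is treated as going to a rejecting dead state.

start=q0; accept=q0; q0-0->q0; q0-1->q1; q1-0->q1; q1-1->q2; q2-0->q2; q2-1->q3; q3-0->q3; q3-1->q0

Keep the running count of `1`s modulo 4: each `1` advances along the cycle q0 → q1 → q2 → q3 → q0 while other symbols loop. Accept at q0.
With 4 states:
        0   1  
>* q0   q0  q1 
   q1   q1  q2 
   q2   q2  q3 
   q3   q3  q0 
(> = start, * = accepting)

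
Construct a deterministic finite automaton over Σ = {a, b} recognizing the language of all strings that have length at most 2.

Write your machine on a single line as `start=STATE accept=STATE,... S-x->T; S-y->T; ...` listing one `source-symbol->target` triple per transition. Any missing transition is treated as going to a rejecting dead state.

start=q0; accept=q0,q1,q2; q0-a->q1; q0-b->q1; q1-a->q2; q1-b->q2; q2-a->q3; q2-b->q3; q3-a->q3; q3-b->q3

We only need to distinguish lengths 0, 1, …, 2, and '>2'. Chain q0 → q1 → q2 → q3 on every symbol, with q3 looping. Accepting states: {q0, q1, q2}.
        a   b  
>* q0   q1  q1 
 * q1   q2  q2 
 * q2   q3  q3 
   q3   q3  q3 
(> = start, * = accepting)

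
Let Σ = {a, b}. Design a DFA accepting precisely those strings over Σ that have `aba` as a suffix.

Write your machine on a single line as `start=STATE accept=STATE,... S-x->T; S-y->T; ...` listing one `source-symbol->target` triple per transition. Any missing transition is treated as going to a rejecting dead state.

start=q0; accept=q3; q0-a->q1; q0-b->q0; q1-a->q1; q1-b->q2; q2-a->q3; q2-b->q0; q3-a->q1; q3-b->q2

Remember how much of `aba` the current input suffix matches. State q0 means no match yet; q1 means the last symbol is `a`; q2 means the last 2 symbols are `ab`; q3 means the last 3 symbols are `aba`. Only q3 accepts. On a mismatch, fall back to the longest proper suffix that is still a prefix of `aba`.
With 4 states:
        a   b  
>  q0   q1  q0 
   q1   q1  q2 
   q2   q3  q0 
 * q3   q1  q2 
(> = start, * = accepting)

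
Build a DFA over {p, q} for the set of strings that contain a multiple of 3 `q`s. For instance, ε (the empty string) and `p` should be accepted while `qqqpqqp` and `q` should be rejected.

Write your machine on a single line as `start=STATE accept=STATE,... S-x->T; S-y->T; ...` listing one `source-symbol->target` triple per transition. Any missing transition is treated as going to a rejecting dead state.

start=A; accept=A; A-p->A; A-q->B; B-p->B; B-q->C; C-p->C; C-q->A

The only thing that matters is how many `q`s have appeared, reduced mod 3. Use one state per residue: A for 0, …, C for 2. Reading `q` moves to the next residue; anything else stays put. A is accepting.
With 3 states:
       p  q 
>* A   A  B 
   B   B  C 
   C   C  A 
(> = start, * = accepting)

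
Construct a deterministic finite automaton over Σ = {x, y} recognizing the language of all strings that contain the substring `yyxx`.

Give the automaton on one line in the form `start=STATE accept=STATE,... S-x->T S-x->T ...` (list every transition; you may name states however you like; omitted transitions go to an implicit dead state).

start=S0 accept=S4 S0-x->S0 S0-y->S1 S1-x->S0 S1-y->S2 S2-x->S3 S2-y->S2 S3-x->S4 S3-y->S1 S4-x->S4 S4-y->S4

States S0..S3 record the length of the longest prefix of `yyxx` that matches the current input suffix. Reaching S4 means `yyxx` has been seen, and we stay there forever. Accept from S4.
5 states suffice.
        x   y  
>  S0   S0  S1 
   S1   S0  S2 
   S2   S3  S2 
   S3   S4  S1 
 * S4   S4  S4 
(> = start, * = accepting)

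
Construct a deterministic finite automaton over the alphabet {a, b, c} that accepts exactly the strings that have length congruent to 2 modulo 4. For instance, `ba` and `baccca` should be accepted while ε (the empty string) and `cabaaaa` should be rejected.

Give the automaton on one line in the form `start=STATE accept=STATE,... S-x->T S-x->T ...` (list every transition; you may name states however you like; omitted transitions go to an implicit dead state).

Only the length mod 4 matters, so use a 4-cycle: from any state, every input symbol moves to the next state, wrapping S3 back to S0. Mark S2 accepting.
With 4 states:
        a   b   c  
>  S0   S1  S1  S1 
   S1   S2  S2  S2 
 * S2   S3  S3  S3 
   S3   S0  S0  S0 
(> = start, * = accepting)

start=S0 accept=S2 S0-a->S1 S0-b->S1 S0-c->S1 S1-a->S2 S1-b->S2 S1-c->S2 S2-a->S3 S2-b->S3 S2-c->S3 S3-a->S0 S3-b->S0 S3-c->S0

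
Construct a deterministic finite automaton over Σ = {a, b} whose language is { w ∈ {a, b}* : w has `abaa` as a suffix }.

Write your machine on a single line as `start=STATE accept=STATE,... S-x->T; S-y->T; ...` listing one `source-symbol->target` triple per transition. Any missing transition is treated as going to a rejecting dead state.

Let each state record the length of the longest suffix of the input read so far that is also a prefix of `abaa`. s1 means the last symbol is `a`; s2 means the last 2 symbols are `ab`; s3 means the last 3 symbols are `aba`; s4 means the last 4 symbols are `abaa`. Accept only at s4, where the string currently ends in `abaa`.
5 states suffice.
        a   b  
>  s0   s1  s0 
   s1   s1  s2 
   s2   s3  s0 
   s3   s4  s2 
 * s4   s1  s2 
(> = start, * = accepting)

start=s0; accept=s4; s0-a->s1; s0-b->s0; s1-a->s1; s1-b->s2; s2-a->s3; s2-b->s0; s3-a->s4; s3-b->s2; s4-a->s1; s4-b->s2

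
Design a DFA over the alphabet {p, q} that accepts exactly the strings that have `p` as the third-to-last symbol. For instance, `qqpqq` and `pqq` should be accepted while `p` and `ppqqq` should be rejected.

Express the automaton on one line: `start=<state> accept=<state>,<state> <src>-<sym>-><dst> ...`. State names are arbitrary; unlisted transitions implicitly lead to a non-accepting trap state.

Because acceptance depends on a position counted from the end, the machine has to buffer the most recent 3 symbols. Make each state the string of the last up-to-3 symbols read; on input `x` shift the window left and append `x`. Accept when the buffered window has length 3 and begins with `p`.
       p  q 
>  A   B  C 
   B   D  E 
   C   F  G 
   D   H  I 
   E   J  K 
   F   L  M 
   G   N  O 
 * H   H  I 
 * I   J  K 
 * J   L  M 
 * K   N  O 
   L   H  I 
   M   J  K 
   N   L  M 
   O   N  O 
(> = start, * = accepting)

start=A accept=H,I,J,K A-p->B A-q->C B-p->D B-q->E C-p->F C-q->G D-p->H D-q->I E-p->J E-q->K F-p->L F-q->M G-p->N G-q->O H-p->H H-q->I I-p->J I-q->K J-p->L J-q->M K-p->N K-q->O L-p->H L-q->I M-p->J M-q->K N-p->L N-q->M O-p->N O-q->O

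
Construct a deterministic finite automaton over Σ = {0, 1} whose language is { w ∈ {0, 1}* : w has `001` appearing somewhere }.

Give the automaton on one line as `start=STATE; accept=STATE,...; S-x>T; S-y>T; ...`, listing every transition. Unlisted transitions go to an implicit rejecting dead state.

start=s0; accept=s3; s0-0>s1; s0-1>s0; s1-0>s2; s1-1>s0; s2-0>s2; s2-1>s3; s3-0>s3; s3-1>s3

Track how much of `001` has been matched so far: state s0 is no progress, s3 is the absorbing accept state reached once `001` has occurred. Intermediate states record partial matches; on a mismatch, fall back to the longest reusable overlap.
With 4 states:
        0   1  
>  s0   s1  s0 
   s1   s2  s0 
   s2   s2  s3 
 * s3   s3  s3 
(> = start, * = accepting)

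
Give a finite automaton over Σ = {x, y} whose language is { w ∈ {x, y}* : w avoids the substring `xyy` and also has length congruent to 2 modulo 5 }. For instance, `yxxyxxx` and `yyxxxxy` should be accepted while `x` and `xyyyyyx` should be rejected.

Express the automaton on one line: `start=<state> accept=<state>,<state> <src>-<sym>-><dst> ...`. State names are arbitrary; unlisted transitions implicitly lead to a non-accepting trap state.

Run two small machines in parallel and take their product. The first has 4 states tracking partial matches of the forbidden pattern `xyy`; the second has 5 states tracking the input length modulo 5. A product state is a pair (one from each), accepting exactly when both do.
          x    y  
>  S0     S1   S2 
   S1     S3   S4 
   S2     S3   S5 
 * S3     S6   S7 
 * S4     S6   S8 
 * S5     S6   S9 
   S6    S10  S11 
   S7    S10  S12 
   S8    S12  S12 
   S9    S10  S13 
   S10   S14  S15 
   S11   S14  S16 
   S12   S16  S16 
   S13   S14   S0 
   S14    S1  S17 
   S15    S1  S18 
   S16   S18  S18 
   S17    S3  S19 
   S18   S19  S19 
   S19    S8   S8 
(> = start, * = accepting)

start=S0 accept=S3,S4,S5 S0-x->S1 S0-y->S2 S1-x->S3 S1-y->S4 S2-x->S3 S2-y->S5 S3-x->S6 S3-y->S7 S4-x->S6 S4-y->S8 S5-x->S6 S5-y->S9 S6-x->S10 S6-y->S11 S7-x->S10 S7-y->S12 S8-x->S12 S8-y->S12 S9-x->S10 S9-y->S13 S10-x->S14 S10-y->S15 S11-x->S14 S11-y->S16 S12-x->S16 S12-y->S16 S13-x->S14 S13-y->S0 S14-x->S1 S14-y->S17 S15-x->S1 S15-y->S18 S16-x->S18 S16-y->S18 S17-x->S3 S17-y->S19 S18-x->S19 S18-y->S19 S19-x->S8 S19-y->S8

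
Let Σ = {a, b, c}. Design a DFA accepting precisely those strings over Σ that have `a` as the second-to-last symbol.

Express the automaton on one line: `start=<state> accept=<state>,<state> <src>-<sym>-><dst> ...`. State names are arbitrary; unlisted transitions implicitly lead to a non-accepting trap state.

start=s0 accept=s4,s5,s6 s0-a->s1 s0-b->s2 s0-c->s3 s1-a->s4 s1-b->s5 s1-c->s6 s2-a->s7 s2-b->s8 s2-c->s9 s3-a->s10 s3-b->s11 s3-c->s12 s4-a->s4 s4-b->s5 s4-c->s6 s5-a->s7 s5-b->s8 s5-c->s9 s6-a->s10 s6-b->s11 s6-c->s12 s7-a->s4 s7-b->s5 s7-c->s6 s8-a->s7 s8-b->s8 s8-c->s9 s9-a->s10 s9-b->s11 s9-c->s12 s10-a->s4 s10-b->s5 s10-c->s6 s11-a->s7 s11-b->s8 s11-c->s9 s12-a->s10 s12-b->s11 s12-c->s12

Because acceptance depends on a position counted from the end, the machine has to buffer the most recent 2 symbols. Make each state the string of the last up-to-2 symbols read; on input `x` shift the window left and append `x`. Accept when the buffered window has length 2 and begins with `a`.
13 states suffice.
          a    b    c  
>  s0     s1   s2   s3 
   s1     s4   s5   s6 
   s2     s7   s8   s9 
   s3    s10  s11  s12 
 * s4     s4   s5   s6 
 * s5     s7   s8   s9 
 * s6    s10  s11  s12 
   s7     s4   s5   s6 
   s8     s7   s8   s9 
   s9    s10  s11  s12 
   s10    s4   s5   s6 
   s11    s7   s8   s9 
   s12   s10  s11  s12 
(> = start, * = accepting)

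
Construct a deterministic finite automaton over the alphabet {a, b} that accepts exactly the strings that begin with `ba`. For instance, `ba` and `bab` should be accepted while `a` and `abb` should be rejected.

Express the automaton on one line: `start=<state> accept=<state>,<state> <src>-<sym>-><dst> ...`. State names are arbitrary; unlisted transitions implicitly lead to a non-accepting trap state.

Walk along `ba` while the input agrees: from q0 take `b` to q1, and so on. Any deviation drops to the rejecting sink q3. Once q2 is reached the prefix is confirmed and every continuation is accepted.
4 states suffice.
        a   b  
>  q0   q3  q1 
   q1   q2  q3 
 * q2   q2  q2 
   q3   q3  q3 
(> = start, * = accepting)

start=q0 accept=q2 q0-a->q3 q0-b->q1 q1-a->q2 q1-b->q3 q2-a->q2 q2-b->q2 q3-a->q3 q3-b->q3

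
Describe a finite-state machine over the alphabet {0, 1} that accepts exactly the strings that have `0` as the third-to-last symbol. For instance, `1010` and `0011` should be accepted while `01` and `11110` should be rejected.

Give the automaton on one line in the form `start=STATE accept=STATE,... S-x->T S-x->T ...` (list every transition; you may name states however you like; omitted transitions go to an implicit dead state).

Because acceptance depends on a position counted from the end, the machine has to buffer the most recent 3 symbols. Make each state the string of the last up-to-3 symbols read; on input `x` shift the window left and append `x`. Accept when the buffered window has length 3 and begins with `0`.
15 states suffice.
          0    1  
>  q0     q1   q2 
   q1     q3   q4 
   q2     q5   q6 
   q3     q7   q8 
   q4     q9  q10 
   q5    q11  q12 
   q6    q13  q14 
 * q7     q7   q8 
 * q8     q9  q10 
 * q9    q11  q12 
 * q10   q13  q14 
   q11    q7   q8 
   q12    q9  q10 
   q13   q11  q12 
   q14   q13  q14 
(> = start, * = accepting)

start=q0 accept=q7,q8,q9,q10 q0-0->q1 q0-1->q2 q1-0->q3 q1-1->q4 q2-0->q5 q2-1->q6 q3-0->q7 q3-1->q8 q4-0->q9 q4-1->q10 q5-0->q11 q5-1->q12 q6-0->q13 q6-1->q14 q7-0->q7 q7-1->q8 q8-0->q9 q8-1->q10 q9-0->q11 q9-1->q12 q10-0->q13 q10-1->q14 q11-0->q7 q11-1->q8 q12-0->q9 q12-1->q10 q13-0->q11 q13-1->q12 q14-0->q13 q14-1->q14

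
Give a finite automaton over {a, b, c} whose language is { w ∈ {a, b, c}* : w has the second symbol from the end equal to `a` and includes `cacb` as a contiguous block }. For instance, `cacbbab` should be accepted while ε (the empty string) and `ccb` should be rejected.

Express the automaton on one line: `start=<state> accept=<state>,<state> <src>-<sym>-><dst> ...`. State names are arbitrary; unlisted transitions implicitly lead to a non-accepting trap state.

Build one automaton per condition and run them in lockstep. One (13 states) tracks the last 2 symbols read; the other (5 states) tracks whether and how much of `cacb` has been seen. Each combined state is a pair, one component from each; accept when both components accept.
A 23-state machine:
          a    b    c  
>  S0     S1   S2   S3 
   S1     S4   S5   S6 
   S2     S7   S8   S9 
   S3    S10  S11  S12 
   S4     S4   S5   S6 
   S5     S7   S8   S9 
   S6    S10  S11  S12 
   S7     S4   S5   S6 
   S8     S7   S8   S9 
   S9    S10  S11  S12 
   S10    S4   S5  S13 
   S11    S7   S8   S9 
   S12   S10  S11  S12 
   S13   S10  S14  S12 
   S14   S15  S16  S17 
   S15   S18  S19  S20 
   S16   S15  S16  S17 
   S17   S21  S14  S22 
 * S18   S18  S19  S20 
 * S19   S15  S16  S17 
 * S20   S21  S14  S22 
   S21   S18  S19  S20 
   S22   S21  S14  S22 
(> = start, * = accepting)

start=S0 accept=S18,S19,S20 S0-a->S1 S0-b->S2 S0-c->S3 S1-a->S4 S1-b->S5 S1-c->S6 S2-a->S7 S2-b->S8 S2-c->S9 S3-a->S10 S3-b->S11 S3-c->S12 S4-a->S4 S4-b->S5 S4-c->S6 S5-a->S7 S5-b->S8 S5-c->S9 S6-a->S10 S6-b->S11 S6-c->S12 S7-a->S4 S7-b->S5 S7-c->S6 S8-a->S7 S8-b->S8 S8-c->S9 S9-a->S10 S9-b->S11 S9-c->S12 S10-a->S4 S10-b->S5 S10-c->S13 S11-a->S7 S11-b->S8 S11-c->S9 S12-a->S10 S12-b->S11 S12-c->S12 S13-a->S10 S13-b->S14 S13-c->S12 S14-a->S15 S14-b->S16 S14-c->S17 S15-a->S18 S15-b->S19 S15-c->S20 S16-a->S15 S16-b->S16 S16-c->S17 S17-a->S21 S17-b->S14 S17-c->S22 S18-a->S18 S18-b->S19 S18-c->S20 S19-a->S15 S19-b->S16 S19-c->S17 S20-a->S21 S20-b->S14 S20-c->S22 S21-a->S18 S21-b->S19 S21-c->S20 S22-a->S21 S22-b->S14 S22-c->S22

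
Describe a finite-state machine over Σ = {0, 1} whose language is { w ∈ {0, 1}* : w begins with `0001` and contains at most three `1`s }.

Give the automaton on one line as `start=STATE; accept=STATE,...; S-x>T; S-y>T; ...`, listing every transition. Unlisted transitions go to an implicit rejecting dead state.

start=A; accept=F,G,H; A-0>B; A-1>C; B-0>D; B-1>C; C-0>C; C-1>C; D-0>E; D-1>C; E-0>C; E-1>F; F-0>F; F-1>G; G-0>G; G-1>H; H-0>H; H-1>C

Handle the two conditions separately and then intersect. The first has 6 states tracking whether the input so far still matches the prefix `0001`; the second has 5 states tracking the count of `1`s, saturating at 4. A product state is a pair (one from each), accepting exactly when both do. Equivalent product states are then merged.
With 8 states:
       0  1 
>  A   B  C 
   B   D  C 
   C   C  C 
   D   E  C 
   E   C  F 
 * F   F  G 
 * G   G  H 
 * H   H  C 
(> = start, * = accepting)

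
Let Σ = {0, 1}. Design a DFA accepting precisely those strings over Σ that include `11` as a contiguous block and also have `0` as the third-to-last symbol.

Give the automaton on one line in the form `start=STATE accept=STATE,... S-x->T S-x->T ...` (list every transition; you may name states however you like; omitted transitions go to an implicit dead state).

Run two small machines in parallel and take their product. The first has 3 states tracking whether and how much of `11` has been seen; the second has 15 states tracking the last 3 symbols read. A product state is a pair (one from each), accepting exactly when both do.
A 20-state machine:
          0    1  
>  q0     q1   q2 
   q1     q3   q4 
   q2     q5   q6 
   q3     q7   q8 
   q4     q9  q10 
   q5    q11  q12 
   q6    q13  q14 
   q7     q7   q8 
   q8     q9  q10 
   q9    q11  q12 
 * q10   q13  q14 
   q11    q7   q8 
   q12    q9  q10 
   q13   q15  q16 
   q14   q13  q14 
   q15   q17  q18 
   q16   q19  q10 
 * q17   q17  q18 
 * q18   q19  q10 
 * q19   q15  q16 
(> = start, * = accepting)

start=q0 accept=q10,q17,q18,q19 q0-0->q1 q0-1->q2 q1-0->q3 q1-1->q4 q2-0->q5 q2-1->q6 q3-0->q7 q3-1->q8 q4-0->q9 q4-1->q10 q5-0->q11 q5-1->q12 q6-0->q13 q6-1->q14 q7-0->q7 q7-1->q8 q8-0->q9 q8-1->q10 q9-0->q11 q9-1->q12 q10-0->q13 q10-1->q14 q11-0->q7 q11-1->q8 q12-0->q9 q12-1->q10 q13-0->q15 q13-1->q16 q14-0->q13 q14-1->q14 q15-0->q17 q15-1->q18 q16-0->q19 q16-1->q10 q17-0->q17 q17-1->q18 q18-0->q19 q18-1->q10 q19-0->q15 q19-1->q16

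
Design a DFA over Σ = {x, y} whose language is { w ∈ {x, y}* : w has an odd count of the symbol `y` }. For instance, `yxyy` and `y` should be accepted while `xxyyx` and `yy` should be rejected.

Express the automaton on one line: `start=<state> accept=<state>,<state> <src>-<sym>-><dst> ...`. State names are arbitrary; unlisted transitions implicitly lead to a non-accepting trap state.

start=q0 accept=q1 q0-x->q0 q0-y->q1 q1-x->q1 q1-y->q0

Keep the running count of `y`s modulo 2: each `y` advances along the cycle q0 → q1 → q0 while other symbols loop. Accept at q1.
        x   y  
>  q0   q0  q1 
 * q1   q1  q0 
(> = start, * = accepting)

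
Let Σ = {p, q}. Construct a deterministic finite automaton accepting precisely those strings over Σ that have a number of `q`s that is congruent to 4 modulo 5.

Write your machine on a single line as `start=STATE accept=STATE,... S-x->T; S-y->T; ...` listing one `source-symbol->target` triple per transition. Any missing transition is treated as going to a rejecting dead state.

start=S0; accept=S4; S0-p->S0; S0-q->S1; S1-p->S1; S1-q->S2; S2-p->S2; S2-q->S3; S3-p->S3; S3-q->S4; S4-p->S4; S4-q->S0

The only thing that matters is how many `q`s have appeared, reduced mod 5. Use one state per residue: S0 for 0, …, S4 for 4. Reading `q` moves to the next residue; anything else stays put. S4 is accepting.
5 states suffice.
        p   q  
>  S0   S0  S1 
   S1   S1  S2 
   S2   S2  S3 
   S3   S3  S4 
 * S4   S4  S0 
(> = start, * = accepting)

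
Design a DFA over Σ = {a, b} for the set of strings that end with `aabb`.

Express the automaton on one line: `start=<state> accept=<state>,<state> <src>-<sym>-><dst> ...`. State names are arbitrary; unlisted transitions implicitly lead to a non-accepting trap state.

start=q0 accept=q4 q0-a->q1 q0-b->q0 q1-a->q2 q1-b->q0 q2-a->q2 q2-b->q3 q3-a->q1 q3-b->q4 q4-a->q1 q4-b->q0

Let each state record the length of the longest suffix of the input read so far that is also a prefix of `aabb`. q1 means the last symbol is `a`; q2 means the last 2 symbols are `aa`; q3 means the last 3 symbols are `aab`; q4 means the last 4 symbols are `aabb`. Accept only at q4, where the string currently ends in `aabb`.
        a   b  
>  q0   q1  q0 
   q1   q2  q0 
   q2   q2  q3 
   q3   q1  q4 
 * q4   q1  q0 
(> = start, * = accepting)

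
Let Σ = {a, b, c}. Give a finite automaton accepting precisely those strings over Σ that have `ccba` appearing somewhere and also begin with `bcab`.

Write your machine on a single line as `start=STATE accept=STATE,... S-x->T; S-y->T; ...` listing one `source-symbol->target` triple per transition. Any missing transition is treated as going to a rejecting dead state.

Handle the two conditions separately and then intersect. The first has 5 states tracking whether and how much of `ccba` has been seen; the second has 6 states tracking whether the input so far still matches the prefix `bcab`. A product state is a pair (one from each), accepting exactly when both do.
With 14 states:
          a    b    c  
>  S0     S1   S2   S3 
   S1     S1   S1   S3 
   S2     S1   S1   S4 
   S3     S1   S1   S5 
   S4     S6   S1   S5 
   S5     S1   S7   S5 
   S6     S1   S8   S3 
   S7     S9   S1   S3 
   S8     S8   S8  S10 
   S9     S9   S9   S9 
   S10    S8   S8  S11 
   S11    S8  S12  S11 
   S12   S13   S8  S10 
 * S13   S13  S13  S13 
(> = start, * = accepting)

start=S0; accept=S13; S0-a->S1; S0-b->S2; S0-c->S3; S1-a->S1; S1-b->S1; S1-c->S3; S2-a->S1; S2-b->S1; S2-c->S4; S3-a->S1; S3-b->S1; S3-c->S5; S4-a->S6; S4-b->S1; S4-c->S5; S5-a->S1; S5-b->S7; S5-c->S5; S6-a->S1; S6-b->S8; S6-c->S3; S7-a->S9; S7-b->S1; S7-c->S3; S8-a->S8; S8-b->S8; S8-c->S10; S9-a->S9; S9-b->S9; S9-c->S9; S10-a->S8; S10-b->S8; S10-c->S11; S11-a->S8; S11-b->S12; S11-c->S11; S12-a->S13; S12-b->S8; S12-c->S10; S13-a->S13; S13-b->S13; S13-c->S13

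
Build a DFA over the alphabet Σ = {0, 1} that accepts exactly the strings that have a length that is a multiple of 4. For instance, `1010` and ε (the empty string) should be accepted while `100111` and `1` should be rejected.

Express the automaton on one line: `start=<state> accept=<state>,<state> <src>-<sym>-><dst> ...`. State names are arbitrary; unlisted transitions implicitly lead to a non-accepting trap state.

start=S0 accept=S0 S0-0->S1 S0-1->S1 S1-0->S2 S1-1->S2 S2-0->S3 S2-1->S3 S3-0->S0 S3-1->S0

Only the length mod 4 matters, so use a 4-cycle: from any state, every input symbol moves to the next state, wrapping S3 back to S0. Mark S0 accepting.
4 states suffice.
        0   1  
>* S0   S1  S1 
   S1   S2  S2 
   S2   S3  S3 
   S3   S0  S0 
(> = start, * = accepting)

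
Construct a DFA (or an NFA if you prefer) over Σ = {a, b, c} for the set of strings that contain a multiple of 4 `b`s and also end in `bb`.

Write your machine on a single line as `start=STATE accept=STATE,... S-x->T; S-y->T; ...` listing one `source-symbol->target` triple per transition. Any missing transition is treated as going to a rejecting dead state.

Handle the two conditions separately and then intersect. The first has 4 states tracking the count of `b`s modulo 4; the second has 3 states tracking how much of the suffix `bb` has currently been matched. A product state is a pair (one from each), accepting exactly when both do.
With 12 states:
          a    b    c  
>  q0     q0   q1   q0 
   q1     q2   q3   q2 
   q2     q2   q4   q2 
   q3     q5   q6   q5 
   q4     q5   q6   q5 
   q5     q5   q7   q5 
   q6     q8   q9   q8 
   q7     q8   q9   q8 
   q8     q8  q10   q8 
 * q9     q0  q11   q0 
   q10    q0  q11   q0 
   q11    q2   q3   q2 
(> = start, * = accepting)

start=q0; accept=q9; q0-a->q0; q0-b->q1; q0-c->q0; q1-a->q2; q1-b->q3; q1-c->q2; q2-a->q2; q2-b->q4; q2-c->q2; q3-a->q5; q3-b->q6; q3-c->q5; q4-a->q5; q4-b->q6; q4-c->q5; q5-a->q5; q5-b->q7; q5-c->q5; q6-a->q8; q6-b->q9; q6-c->q8; q7-a->q8; q7-b->q9; q7-c->q8; q8-a->q8; q8-b->q10; q8-c->q8; q9-a->q0; q9-b->q11; q9-c->q0; q10-a->q0; q10-b->q11; q10-c->q0; q11-a->q2; q11-b->q3; q11-c->q2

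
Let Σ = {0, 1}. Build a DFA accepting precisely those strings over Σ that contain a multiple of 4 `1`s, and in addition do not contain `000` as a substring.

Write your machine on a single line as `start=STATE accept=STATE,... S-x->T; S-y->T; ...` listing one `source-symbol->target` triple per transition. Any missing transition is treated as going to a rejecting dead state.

Handle the two conditions separately and then intersect. One (4 states) tracks the count of `1`s modulo 4; the other (4 states) tracks partial matches of the forbidden pattern `000`. Each combined state is a pair, one component from each; accept when both components accept. After merging equivalent states the machine shrinks.
A 13-state machine:
          0    1  
>* q0     q1   q2 
 * q1     q3   q2 
   q2     q4   q5 
 * q3     q6   q2 
   q4     q7   q5 
   q5     q8   q9 
   q6     q6   q6 
   q7     q6   q5 
   q8    q10   q9 
   q9    q11   q0 
   q10    q6   q9 
   q11   q12   q0 
   q12    q6   q0 
(> = start, * = accepting)

start=q0; accept=q0,q1,q3; q0-0->q1; q0-1->q2; q1-0->q3; q1-1->q2; q2-0->q4; q2-1->q5; q3-0->q6; q3-1->q2; q4-0->q7; q4-1->q5; q5-0->q8; q5-1->q9; q6-0->q6; q6-1->q6; q7-0->q6; q7-1->q5; q8-0->q10; q8-1->q9; q9-0->q11; q9-1->q0; q10-0->q6; q10-1->q9; q11-0->q12; q11-1->q0; q12-0->q6; q12-1->q0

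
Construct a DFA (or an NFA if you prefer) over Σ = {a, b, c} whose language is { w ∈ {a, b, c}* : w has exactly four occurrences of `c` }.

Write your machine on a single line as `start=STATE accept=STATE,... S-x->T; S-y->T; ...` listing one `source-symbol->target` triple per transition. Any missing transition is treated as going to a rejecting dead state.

Only the number of `c`s matters, and only up to 5. Make a chain q0 → q1 → q2 → q3 → q4 → q5 advanced by each `c` (with q5 absorbing); every other symbol self-loops. The accepting set is {q4}.
6 states suffice.
        a   b   c  
>  q0   q0  q0  q1 
   q1   q1  q1  q2 
   q2   q2  q2  q3 
   q3   q3  q3  q4 
 * q4   q4  q4  q5 
   q5   q5  q5  q5 
(> = start, * = accepting)

start=q0; accept=q4; q0-a->q0; q0-b->q0; q0-c->q1; q1-a->q1; q1-b->q1; q1-c->q2; q2-a->q2; q2-b->q2; q2-c->q3; q3-a->q3; q3-b->q3; q3-c->q4; q4-a->q4; q4-b->q4; q4-c->q5; q5-a->q5; q5-b->q5; q5-c->q5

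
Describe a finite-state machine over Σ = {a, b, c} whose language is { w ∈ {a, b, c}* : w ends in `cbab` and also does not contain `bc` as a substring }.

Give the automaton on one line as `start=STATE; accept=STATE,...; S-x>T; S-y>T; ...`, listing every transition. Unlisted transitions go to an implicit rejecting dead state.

start=q0; accept=q9; q0-a>q0; q0-b>q1; q0-c>q2; q1-a>q0; q1-b>q1; q1-c>q3; q2-a>q0; q2-b>q4; q2-c>q2; q3-a>q5; q3-b>q6; q3-c>q3; q4-a>q7; q4-b>q1; q4-c>q3; q5-a>q5; q5-b>q5; q5-c>q3; q6-a>q8; q6-b>q5; q6-c>q3; q7-a>q0; q7-b>q9; q7-c>q2; q8-a>q5; q8-b>q10; q8-c>q3; q9-a>q0; q9-b>q1; q9-c>q3; q10-a>q5; q10-b>q5; q10-c>q3

Build one automaton per condition and run them in lockstep. The first has 5 states tracking how much of the suffix `cbab` has currently been matched; the second has 3 states tracking partial matches of the forbidden pattern `bc`. A product state is a pair (one from each), accepting exactly when both do.
11 states suffice.
          a    b    c  
>  q0     q0   q1   q2 
   q1     q0   q1   q3 
   q2     q0   q4   q2 
   q3     q5   q6   q3 
   q4     q7   q1   q3 
   q5     q5   q5   q3 
   q6     q8   q5   q3 
   q7     q0   q9   q2 
   q8     q5  q10   q3 
 * q9     q0   q1   q3 
   q10    q5   q5   q3 
(> = start, * = accepting)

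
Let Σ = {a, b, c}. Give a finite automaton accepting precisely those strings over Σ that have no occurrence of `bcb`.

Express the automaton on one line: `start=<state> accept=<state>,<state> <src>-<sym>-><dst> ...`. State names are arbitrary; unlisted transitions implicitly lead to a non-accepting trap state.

This is the complement of 'contains `bcb`'. Use the same substring-matching states — S0 through S3 holding how much of `bcb` has just been matched — but flip the accepting set: everything except the trap S3 accepts.
4 states suffice.
        a   b   c  
>* S0   S0  S1  S0 
 * S1   S0  S1  S2 
 * S2   S0  S3  S0 
   S3   S3  S3  S3 
(> = start, * = accepting)

start=S0 accept=S0,S1,S2 S0-a->S0 S0-b->S1 S0-c->S0 S1-a->S0 S1-b->S1 S1-c->S2 S2-a->S0 S2-b->S3 S2-c->S0 S3-a->S3 S3-b->S3 S3-c->S3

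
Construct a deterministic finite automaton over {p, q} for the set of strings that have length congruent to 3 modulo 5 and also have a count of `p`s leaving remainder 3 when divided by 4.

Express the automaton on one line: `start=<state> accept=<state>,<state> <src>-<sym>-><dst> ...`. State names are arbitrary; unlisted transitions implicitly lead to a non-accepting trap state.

Handle the two conditions separately and then intersect. The first has 5 states tracking the input length modulo 5; the second has 4 states tracking the count of `p`s modulo 4. A product state is a pair (one from each), accepting exactly when both do.
With 20 states:
       p  q 
>  A   B  C 
   B   D  E 
   C   E  F 
   D   G  H 
   E   H  I 
   F   I  J 
 * G   K  L 
   H   L  M 
   I   M  N 
   J   N  K 
   K   O  A 
   L   A  P 
   M   P  Q 
   N   Q  O 
   O   R  B 
   P   C  S 
   Q   S  R 
   R   T  D 
   S   F  T 
   T   J  G 
(> = start, * = accepting)

start=A accept=G A-p->B A-q->C B-p->D B-q->E C-p->E C-q->F D-p->G D-q->H E-p->H E-q->I F-p->I F-q->J G-p->K G-q->L H-p->L H-q->M I-p->M I-q->N J-p->N J-q->K K-p->O K-q->A L-p->A L-q->P M-p->P M-q->Q N-p->Q N-q->O O-p->R O-q->B P-p->C P-q->S Q-p->S Q-q->R R-p->T R-q->D S-p->F S-q->T T-p->J T-q->G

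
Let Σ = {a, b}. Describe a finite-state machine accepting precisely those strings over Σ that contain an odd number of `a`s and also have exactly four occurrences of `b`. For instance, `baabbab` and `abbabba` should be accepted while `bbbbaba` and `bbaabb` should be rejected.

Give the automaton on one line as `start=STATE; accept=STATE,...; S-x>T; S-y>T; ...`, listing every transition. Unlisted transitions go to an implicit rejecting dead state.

start=q0; accept=q9; q0-a>q1; q0-b>q2; q1-a>q0; q1-b>q3; q2-a>q3; q2-b>q4; q3-a>q2; q3-b>q5; q4-a>q5; q4-b>q6; q5-a>q4; q5-b>q7; q6-a>q7; q6-b>q8; q7-a>q6; q7-b>q9; q8-a>q9; q8-b>q10; q9-a>q8; q9-b>q10; q10-a>q10; q10-b>q10

Build one automaton per condition and run them in lockstep. The first has 2 states tracking the count of `a`s modulo 2; the second has 6 states tracking the count of `b`s, saturating at 5. A product state is a pair (one from each), accepting exactly when both do. Equivalent product states are then merged.
          a    b  
>  q0     q1   q2 
   q1     q0   q3 
   q2     q3   q4 
   q3     q2   q5 
   q4     q5   q6 
   q5     q4   q7 
   q6     q7   q8 
   q7     q6   q9 
   q8     q9  q10 
 * q9     q8  q10 
   q10   q10  q10 
(> = start, * = accepting)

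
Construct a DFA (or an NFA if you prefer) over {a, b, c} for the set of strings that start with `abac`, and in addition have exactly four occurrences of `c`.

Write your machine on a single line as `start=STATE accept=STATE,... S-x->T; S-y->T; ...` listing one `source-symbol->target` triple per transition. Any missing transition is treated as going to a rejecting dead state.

start=S0; accept=S13; S0-a->S1; S0-b->S2; S0-c->S3; S1-a->S2; S1-b->S4; S1-c->S3; S2-a->S2; S2-b->S2; S2-c->S3; S3-a->S3; S3-b->S3; S3-c->S5; S4-a->S6; S4-b->S2; S4-c->S3; S5-a->S5; S5-b->S5; S5-c->S7; S6-a->S2; S6-b->S2; S6-c->S8; S7-a->S7; S7-b->S7; S7-c->S9; S8-a->S8; S8-b->S8; S8-c->S10; S9-a->S9; S9-b->S9; S9-c->S11; S10-a->S10; S10-b->S10; S10-c->S12; S11-a->S11; S11-b->S11; S11-c->S11; S12-a->S12; S12-b->S12; S12-c->S13; S13-a->S13; S13-b->S13; S13-c->S14; S14-a->S14; S14-b->S14; S14-c->S14

Handle the two conditions separately and then intersect. The first has 6 states tracking whether the input so far still matches the prefix `abac`; the second has 6 states tracking the count of `c`s, saturating at 5. A product state is a pair (one from each), accepting exactly when both do.
15 states suffice.
          a    b    c  
>  S0     S1   S2   S3 
   S1     S2   S4   S3 
   S2     S2   S2   S3 
   S3     S3   S3   S5 
   S4     S6   S2   S3 
   S5     S5   S5   S7 
   S6     S2   S2   S8 
   S7     S7   S7   S9 
   S8     S8   S8  S10 
   S9     S9   S9  S11 
   S10   S10  S10  S12 
   S11   S11  S11  S11 
   S12   S12  S12  S13 
 * S13   S13  S13  S14 
   S14   S14  S14  S14 
(> = start, * = accepting)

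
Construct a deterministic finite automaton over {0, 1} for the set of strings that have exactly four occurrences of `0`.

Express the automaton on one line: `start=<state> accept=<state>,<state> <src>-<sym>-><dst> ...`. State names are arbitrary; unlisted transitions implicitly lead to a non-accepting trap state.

Count `0`s, saturating at 5: states q0 through q4 mean 0 through 4 `0`s seen; q5 means more than 4. Each `0` increments (capped at q5); other symbols loop. Accept from {q4}.
A 6-state machine:
        0   1  
>  q0   q1  q0 
   q1   q2  q1 
   q2   q3  q2 
   q3   q4  q3 
 * q4   q5  q4 
   q5   q5  q5 
(> = start, * = accepting)

start=q0 accept=q4 q0-0->q1 q0-1->q0 q1-0->q2 q1-1->q1 q2-0->q3 q2-1->q2 q3-0->q4 q3-1->q3 q4-0->q5 q4-1->q4 q5-0->q5 q5-1->q5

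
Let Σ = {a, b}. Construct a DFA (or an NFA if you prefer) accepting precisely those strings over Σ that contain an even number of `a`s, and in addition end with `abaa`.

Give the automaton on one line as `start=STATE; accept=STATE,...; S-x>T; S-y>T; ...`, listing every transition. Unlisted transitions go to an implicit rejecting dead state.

start=S0; accept=S5; S0-a>S1; S0-b>S0; S1-a>S2; S1-b>S1; S2-a>S1; S2-b>S3; S3-a>S4; S3-b>S0; S4-a>S5; S4-b>S1; S5-a>S1; S5-b>S3

Handle the two conditions separately and then intersect. The first has 2 states tracking the count of `a`s modulo 2; the second has 5 states tracking how much of the suffix `abaa` has currently been matched. A product state is a pair (one from each), accepting exactly when both do. After merging equivalent states the machine shrinks.
With 6 states:
        a   b  
>  S0   S1  S0 
   S1   S2  S1 
   S2   S1  S3 
   S3   S4  S0 
   S4   S5  S1 
 * S5   S1  S3 
(> = start, * = accepting)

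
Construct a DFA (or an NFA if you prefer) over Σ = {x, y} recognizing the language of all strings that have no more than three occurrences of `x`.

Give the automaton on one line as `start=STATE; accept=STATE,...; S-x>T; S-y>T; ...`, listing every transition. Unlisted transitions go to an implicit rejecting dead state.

Count `x`s, saturating at 4: states s0 through s3 mean 0 through 3 `x`s seen; s4 means more than 3. Each `x` increments (capped at s4); other symbols loop. Accept from {s0, s1, s2, s3}.
A 5-state machine:
        x   y  
>* s0   s1  s0 
 * s1   s2  s1 
 * s2   s3  s2 
 * s3   s4  s3 
   s4   s4  s4 
(> = start, * = accepting)

start=s0; accept=s0,s1,s2,s3; s0-x>s1; s0-y>s0; s1-x>s2; s1-y>s1; s2-x>s3; s2-y>s2; s3-x>s4; s3-y>s3; s4-x>s4; s4-y>s4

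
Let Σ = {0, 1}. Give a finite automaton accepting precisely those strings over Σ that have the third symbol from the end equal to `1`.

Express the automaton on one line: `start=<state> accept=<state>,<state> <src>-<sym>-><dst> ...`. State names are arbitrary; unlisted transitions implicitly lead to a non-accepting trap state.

A DFA must remember the last 3 symbols (since which symbol is third-to-last isn't known until the input ends). Use one state per possible window of the last ≤3 symbols; accept from those whose window starts with `1`.
With 15 states:
          0    1  
>  s0     s1   s2 
   s1     s3   s4 
   s2     s5   s6 
   s3     s7   s8 
   s4     s9  s10 
   s5    s11  s12 
   s6    s13  s14 
   s7     s7   s8 
   s8     s9  s10 
   s9    s11  s12 
   s10   s13  s14 
 * s11    s7   s8 
 * s12    s9  s10 
 * s13   s11  s12 
 * s14   s13  s14 
(> = start, * = accepting)

start=s0 accept=s11,s12,s13,s14 s0-0->s1 s0-1->s2 s1-0->s3 s1-1->s4 s2-0->s5 s2-1->s6 s3-0->s7 s3-1->s8 s4-0->s9 s4-1->s10 s5-0->s11 s5-1->s12 s6-0->s13 s6-1->s14 s7-0->s7 s7-1->s8 s8-0->s9 s8-1->s10 s9-0->s11 s9-1->s12 s10-0->s13 s10-1->s14 s11-0->s7 s11-1->s8 s12-0->s9 s12-1->s10 s13-0->s11 s13-1->s12 s14-0->s13 s14-1->s14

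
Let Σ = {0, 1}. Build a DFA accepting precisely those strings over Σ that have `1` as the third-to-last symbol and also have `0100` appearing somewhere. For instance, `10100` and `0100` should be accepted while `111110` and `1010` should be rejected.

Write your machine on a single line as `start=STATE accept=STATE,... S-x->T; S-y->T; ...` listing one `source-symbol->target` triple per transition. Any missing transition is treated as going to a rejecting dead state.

Run two small machines in parallel and take their product. One (15 states) tracks the last 3 symbols read; the other (5 states) tracks whether and how much of `0100` has been seen. Each combined state is a pair, one component from each; accept when both components accept.
          0    1  
>  S0     S1   S2 
   S1     S3   S4 
   S2     S5   S6 
   S3     S7   S8 
   S4     S9  S10 
   S5    S11  S12 
   S6    S13  S14 
   S7     S7   S8 
   S8     S9  S10 
   S9    S15  S12 
   S10   S13  S14 
   S11    S7   S8 
   S12    S9  S10 
   S13   S11  S12 
   S14   S13  S14 
 * S15   S16  S17 
   S16   S16  S17 
   S17   S18  S19 
   S18   S15  S20 
   S19   S21  S22 
 * S20   S18  S19 
 * S21   S15  S20 
 * S22   S21  S22 
(> = start, * = accepting)

start=S0; accept=S15,S20,S21,S22; S0-0->S1; S0-1->S2; S1-0->S3; S1-1->S4; S2-0->S5; S2-1->S6; S3-0->S7; S3-1->S8; S4-0->S9; S4-1->S10; S5-0->S11; S5-1->S12; S6-0->S13; S6-1->S14; S7-0->S7; S7-1->S8; S8-0->S9; S8-1->S10; S9-0->S15; S9-1->S12; S10-0->S13; S10-1->S14; S11-0->S7; S11-1->S8; S12-0->S9; S12-1->S10; S13-0->S11; S13-1->S12; S14-0->S13; S14-1->S14; S15-0->S16; S15-1->S17; S16-0->S16; S16-1->S17; S17-0->S18; S17-1->S19; S18-0->S15; S18-1->S20; S19-0->S21; S19-1->S22; S20-0->S18; S20-1->S19; S21-0->S15; S21-1->S20; S22-0->S21; S22-1->S22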